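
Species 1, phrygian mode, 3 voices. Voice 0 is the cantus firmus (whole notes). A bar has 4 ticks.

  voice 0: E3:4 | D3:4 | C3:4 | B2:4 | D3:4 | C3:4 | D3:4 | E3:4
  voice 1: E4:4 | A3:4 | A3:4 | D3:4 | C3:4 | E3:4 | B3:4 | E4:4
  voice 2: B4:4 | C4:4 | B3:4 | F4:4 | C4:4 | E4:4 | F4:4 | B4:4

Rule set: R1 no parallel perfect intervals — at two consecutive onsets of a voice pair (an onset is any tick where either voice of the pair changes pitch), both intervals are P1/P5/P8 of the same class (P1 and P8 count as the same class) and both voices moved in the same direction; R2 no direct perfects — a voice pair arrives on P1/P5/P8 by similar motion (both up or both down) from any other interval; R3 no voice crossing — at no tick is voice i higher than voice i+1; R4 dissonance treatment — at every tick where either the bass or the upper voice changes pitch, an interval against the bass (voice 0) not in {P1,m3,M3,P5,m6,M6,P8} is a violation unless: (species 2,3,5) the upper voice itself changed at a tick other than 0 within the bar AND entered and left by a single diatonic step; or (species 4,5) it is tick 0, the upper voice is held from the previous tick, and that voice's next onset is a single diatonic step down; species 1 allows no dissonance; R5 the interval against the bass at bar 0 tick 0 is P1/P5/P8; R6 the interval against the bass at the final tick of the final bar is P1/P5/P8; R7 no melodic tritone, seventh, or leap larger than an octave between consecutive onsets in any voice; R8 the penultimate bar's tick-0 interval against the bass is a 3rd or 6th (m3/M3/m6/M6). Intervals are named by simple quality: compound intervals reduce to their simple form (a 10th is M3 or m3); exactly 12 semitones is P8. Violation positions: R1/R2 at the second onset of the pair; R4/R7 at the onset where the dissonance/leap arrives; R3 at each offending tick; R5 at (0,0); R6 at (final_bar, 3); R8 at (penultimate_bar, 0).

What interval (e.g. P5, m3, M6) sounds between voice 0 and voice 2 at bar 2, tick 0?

M7

voice 0=C3 voice 2=B3 -> M7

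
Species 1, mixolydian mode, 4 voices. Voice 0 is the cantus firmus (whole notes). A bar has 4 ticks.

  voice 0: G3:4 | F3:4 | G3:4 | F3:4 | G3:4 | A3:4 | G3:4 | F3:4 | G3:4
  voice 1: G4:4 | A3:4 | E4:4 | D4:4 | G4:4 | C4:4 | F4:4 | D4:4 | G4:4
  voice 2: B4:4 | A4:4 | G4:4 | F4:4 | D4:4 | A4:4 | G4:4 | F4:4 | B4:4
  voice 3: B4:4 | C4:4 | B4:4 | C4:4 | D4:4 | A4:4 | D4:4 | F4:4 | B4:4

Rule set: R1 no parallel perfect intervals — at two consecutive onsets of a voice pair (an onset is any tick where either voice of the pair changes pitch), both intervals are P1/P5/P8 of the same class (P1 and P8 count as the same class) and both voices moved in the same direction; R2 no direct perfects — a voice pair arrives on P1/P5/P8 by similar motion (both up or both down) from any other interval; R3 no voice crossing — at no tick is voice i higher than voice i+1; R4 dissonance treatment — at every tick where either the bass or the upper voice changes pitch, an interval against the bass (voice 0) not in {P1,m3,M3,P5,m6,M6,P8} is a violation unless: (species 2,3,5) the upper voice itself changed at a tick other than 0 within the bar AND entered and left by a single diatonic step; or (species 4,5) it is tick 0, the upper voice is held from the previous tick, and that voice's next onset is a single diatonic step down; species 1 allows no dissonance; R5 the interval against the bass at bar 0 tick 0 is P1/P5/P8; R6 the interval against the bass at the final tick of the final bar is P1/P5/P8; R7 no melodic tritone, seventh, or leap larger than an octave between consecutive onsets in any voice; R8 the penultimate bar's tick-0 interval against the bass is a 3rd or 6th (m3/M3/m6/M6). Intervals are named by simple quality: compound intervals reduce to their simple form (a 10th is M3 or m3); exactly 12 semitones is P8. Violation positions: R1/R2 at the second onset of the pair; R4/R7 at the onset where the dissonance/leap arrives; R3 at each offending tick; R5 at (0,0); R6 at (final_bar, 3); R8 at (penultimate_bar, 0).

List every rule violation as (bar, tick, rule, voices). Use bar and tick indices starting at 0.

(0, 0, R5, (0, 2))
(0, 0, R5, (0, 3))
(1, 0, R2, (0, 3))
(1, 0, R2, (1, 2))
(1, 0, R3, (2, 3))
(1, 0, R7, (1,))
(1, 0, R7, (3,))
(1, 1, R3, (2, 3))
(1, 2, R3, (2, 3))
(1, 3, R3, (2, 3))
(2, 0, R2, (1, 3))
(2, 0, R7, (3,))
(3, 0, R1, (0, 2))
(3, 0, R2, (0, 3))
(3, 0, R3, (2, 3))
(3, 0, R7, (3,))
(3, 1, R3, (2, 3))
(3, 2, R3, (2, 3))
(3, 3, R3, (2, 3))
(4, 0, R1, (0, 3))
(4, 0, R2, (0, 1))
(4, 0, R3, (1, 2))
(4, 1, R3, (1, 2))
(4, 2, R3, (1, 2))
(4, 3, R3, (1, 2))
(5, 0, R1, (2, 3))
(5, 0, R2, (0, 2))
(5, 0, R2, (0, 3))
(6, 0, R1, (0, 2))
(6, 0, R2, (0, 3))
(6, 0, R3, (2, 3))
(6, 0, R4, (0, 1))
(6, 1, R3, (2, 3))
(6, 2, R3, (2, 3))
(6, 3, R3, (2, 3))
(7, 0, R1, (0, 2))
(7, 0, R8, (0, 2))
(7, 0, R8, (0, 3))
(8, 0, R1, (2, 3))
(8, 0, R2, (0, 1))
(8, 0, R7, (2,))
(8, 0, R7, (3,))
(8, 3, R6, (0, 2))
(8, 3, R6, (0, 3))

bar 0: v0=G3 v1=G4 v2=B4 v3=B4 downbeat M3
bar 1: v0=F3 v1=A3 v2=A4 v3=C4 downbeat P5
bar 2: v0=G3 v1=E4 v2=G4 v3=B4 downbeat M3
bar 3: v0=F3 v1=D4 v2=F4 v3=C4 downbeat P5
bar 4: v0=G3 v1=G4 v2=D4 v3=D4 downbeat P5
bar 5: v0=A3 v1=C4 v2=A4 v3=A4 downbeat P8
bar 6: v0=G3 v1=F4 v2=G4 v3=D4 downbeat P5
bar 7: v0=F3 v1=D4 v2=F4 v3=F4 downbeat P8
bar 8: v0=G3 v1=G4 v2=B4 v3=B4 downbeat M3
  -> R5 @ bar 0 tick 0 v(0, 2): opens on M3
  -> R5 @ bar 0 tick 0 v(0, 3): opens on M3
  -> R2 @ bar 1 tick 0 v(0, 3): G3/B4 M3 -> F3/C4 P5 similar
  -> R2 @ bar 1 tick 0 v(1, 2): G4/B4 M3 -> A3/A4 P8 similar
  -> R3 @ bar 1 tick 0 v(2, 3): A4 above C4
  -> R7 @ bar 1 tick 0 v(1,): G4->A3 leap 10st
  -> R7 @ bar 1 tick 0 v(3,): B4->C4 leap 11st
  -> R3 @ bar 1 tick 1 v(2, 3): A4 above C4
  -> R3 @ bar 1 tick 2 v(2, 3): A4 above C4
  -> R3 @ bar 1 tick 3 v(2, 3): A4 above C4
  -> R2 @ bar 2 tick 0 v(1, 3): A3/C4 m3 -> E4/B4 P5 similar
  -> R7 @ bar 2 tick 0 v(3,): C4->B4 leap 11st
  -> R1 @ bar 3 tick 0 v(0, 2): G3/G4 P8 -> F3/F4 P8 similar
  -> R2 @ bar 3 tick 0 v(0, 3): G3/B4 M3 -> F3/C4 P5 similar
  -> R3 @ bar 3 tick 0 v(2, 3): F4 above C4
  -> R7 @ bar 3 tick 0 v(3,): B4->C4 leap 11st
  -> R3 @ bar 3 tick 1 v(2, 3): F4 above C4
  -> R3 @ bar 3 tick 2 v(2, 3): F4 above C4
  -> R3 @ bar 3 tick 3 v(2, 3): F4 above C4
  -> R1 @ bar 4 tick 0 v(0, 3): F3/C4 P5 -> G3/D4 P5 similar
  -> R2 @ bar 4 tick 0 v(0, 1): F3/D4 M6 -> G3/G4 P8 similar
  -> R3 @ bar 4 tick 0 v(1, 2): G4 above D4
  -> R3 @ bar 4 tick 1 v(1, 2): G4 above D4
  -> R3 @ bar 4 tick 2 v(1, 2): G4 above D4
  -> R3 @ bar 4 tick 3 v(1, 2): G4 above D4
  -> R1 @ bar 5 tick 0 v(2, 3): D4/D4 P1 -> A4/A4 P1 similar
  -> R2 @ bar 5 tick 0 v(0, 2): G3/D4 P5 -> A3/A4 P8 similar
  -> R2 @ bar 5 tick 0 v(0, 3): G3/D4 P5 -> A3/A4 P8 similar
  -> R1 @ bar 6 tick 0 v(0, 2): A3/A4 P8 -> G3/G4 P8 similar
  -> R2 @ bar 6 tick 0 v(0, 3): A3/A4 P8 -> G3/D4 P5 similar
  -> R3 @ bar 6 tick 0 v(2, 3): G4 above D4
  -> R4 @ bar 6 tick 0 v(0, 1): G3/F4 m7 untreated
  -> R3 @ bar 6 tick 1 v(2, 3): G4 above D4
  -> R3 @ bar 6 tick 2 v(2, 3): G4 above D4
  -> R3 @ bar 6 tick 3 v(2, 3): G4 above D4
  -> R1 @ bar 7 tick 0 v(0, 2): G3/G4 P8 -> F3/F4 P8 similar
  -> R8 @ bar 7 tick 0 v(0, 2): penult P8 not 3rd/6th
  -> R8 @ bar 7 tick 0 v(0, 3): penult P8 not 3rd/6th
  -> R1 @ bar 8 tick 0 v(2, 3): F4/F4 P1 -> B4/B4 P1 similar
  -> R2 @ bar 8 tick 0 v(0, 1): F3/D4 M6 -> G3/G4 P8 similar
  -> R7 @ bar 8 tick 0 v(2,): F4->B4 leap 6st
  -> R7 @ bar 8 tick 0 v(3,): F4->B4 leap 6st
  -> R6 @ bar 8 tick 3 v(0, 2): closes on M3
  -> R6 @ bar 8 tick 3 v(0, 3): closes on M3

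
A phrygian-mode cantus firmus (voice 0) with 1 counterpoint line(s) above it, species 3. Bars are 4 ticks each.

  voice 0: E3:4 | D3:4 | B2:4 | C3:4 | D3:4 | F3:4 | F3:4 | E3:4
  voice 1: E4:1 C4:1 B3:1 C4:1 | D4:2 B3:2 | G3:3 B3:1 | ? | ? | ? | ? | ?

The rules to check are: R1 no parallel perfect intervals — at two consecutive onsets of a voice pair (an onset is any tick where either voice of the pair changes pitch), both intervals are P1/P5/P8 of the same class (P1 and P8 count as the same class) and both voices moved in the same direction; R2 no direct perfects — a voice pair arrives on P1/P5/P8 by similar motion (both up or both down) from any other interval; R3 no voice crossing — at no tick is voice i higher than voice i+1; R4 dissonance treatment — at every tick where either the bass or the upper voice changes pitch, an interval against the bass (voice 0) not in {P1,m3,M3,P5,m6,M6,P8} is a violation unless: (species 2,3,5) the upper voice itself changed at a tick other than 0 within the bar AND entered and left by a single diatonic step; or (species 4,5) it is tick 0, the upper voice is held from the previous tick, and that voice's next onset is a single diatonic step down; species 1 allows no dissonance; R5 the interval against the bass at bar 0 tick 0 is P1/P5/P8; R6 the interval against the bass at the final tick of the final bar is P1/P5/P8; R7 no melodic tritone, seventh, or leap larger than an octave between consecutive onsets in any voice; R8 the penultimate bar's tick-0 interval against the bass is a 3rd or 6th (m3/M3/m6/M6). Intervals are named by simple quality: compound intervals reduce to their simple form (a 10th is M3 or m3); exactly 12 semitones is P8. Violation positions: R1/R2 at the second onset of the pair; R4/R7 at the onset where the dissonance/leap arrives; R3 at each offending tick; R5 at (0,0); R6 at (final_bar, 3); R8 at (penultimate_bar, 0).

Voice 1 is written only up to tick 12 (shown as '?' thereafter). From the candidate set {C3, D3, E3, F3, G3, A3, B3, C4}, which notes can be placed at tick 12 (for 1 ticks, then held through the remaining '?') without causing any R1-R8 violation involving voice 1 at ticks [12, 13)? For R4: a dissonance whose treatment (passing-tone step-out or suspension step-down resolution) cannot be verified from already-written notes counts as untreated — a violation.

C3: violates R7
D3: violates R4
E3: legal
F3: violates R4,R7
G3: legal
A3: legal
B3: violates R4
C4: violates R1

{A3, E3, G3}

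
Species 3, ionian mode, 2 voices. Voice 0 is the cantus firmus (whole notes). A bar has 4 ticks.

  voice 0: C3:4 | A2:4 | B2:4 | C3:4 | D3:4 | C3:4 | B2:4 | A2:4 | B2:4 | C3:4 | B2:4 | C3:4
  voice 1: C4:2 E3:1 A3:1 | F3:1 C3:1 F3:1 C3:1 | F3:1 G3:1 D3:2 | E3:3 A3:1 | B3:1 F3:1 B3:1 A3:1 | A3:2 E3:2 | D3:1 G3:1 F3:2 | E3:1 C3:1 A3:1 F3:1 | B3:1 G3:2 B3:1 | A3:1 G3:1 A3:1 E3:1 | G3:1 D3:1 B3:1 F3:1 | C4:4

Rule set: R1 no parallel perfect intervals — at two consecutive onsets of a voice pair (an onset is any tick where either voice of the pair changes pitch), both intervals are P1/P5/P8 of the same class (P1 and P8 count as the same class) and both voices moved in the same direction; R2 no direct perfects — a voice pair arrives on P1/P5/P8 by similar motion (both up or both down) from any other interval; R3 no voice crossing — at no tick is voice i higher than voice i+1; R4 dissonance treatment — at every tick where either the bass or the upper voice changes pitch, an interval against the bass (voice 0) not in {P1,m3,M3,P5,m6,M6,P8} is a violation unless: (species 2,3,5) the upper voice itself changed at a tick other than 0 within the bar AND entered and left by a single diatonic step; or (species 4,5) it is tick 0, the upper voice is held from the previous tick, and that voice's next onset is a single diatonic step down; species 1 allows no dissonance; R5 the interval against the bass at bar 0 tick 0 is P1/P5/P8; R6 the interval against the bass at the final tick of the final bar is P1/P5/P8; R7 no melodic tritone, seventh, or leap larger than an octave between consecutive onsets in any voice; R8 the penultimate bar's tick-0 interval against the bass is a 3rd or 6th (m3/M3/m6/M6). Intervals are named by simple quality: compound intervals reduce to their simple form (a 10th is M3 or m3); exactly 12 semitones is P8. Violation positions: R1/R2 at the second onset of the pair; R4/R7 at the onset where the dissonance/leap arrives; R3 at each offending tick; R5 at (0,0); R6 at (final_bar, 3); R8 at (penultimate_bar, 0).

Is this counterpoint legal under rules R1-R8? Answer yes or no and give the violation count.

bar 0: v0=C3 v1=C4 (P8)
bar 1: v0=A2 v1=F3 (m6)
bar 2: v0=B2 v1=F3 (TT)
bar 3: v0=C3 v1=E3 (M3)
bar 4: v0=D3 v1=B3 (M6)
bar 5: v0=C3 v1=A3 (M6)
bar 6: v0=B2 v1=D3 (m3)
bar 7: v0=A2 v1=E3 (P5)
bar 8: v0=B2 v1=B3 (P8)
bar 9: v0=C3 v1=A3 (M6)
bar 10: v0=B2 v1=G3 (m6)
bar 11: v0=C3 v1=C4 (P8)
  R4 @ bar2.0: B2/F3 TT untreated
  R7 @ bar4.1: B3->F3 leap 6st
  R7 @ bar4.2: F3->B3 leap 6st
  R2 @ bar7.0: B2/F3 TT -> A2/E3 P5 similar
  R2 @ bar8.0: A2/F3 m6 -> B2/B3 P8 similar
  R7 @ bar8.0: F3->B3 leap 6st
  R4 @ bar10.3: B2/F3 TT untreated
  R7 @ bar10.3: B3->F3 leap 6st
  R2 @ bar11.0: B2/F3 TT -> C3/C4 P8 similar

No (9 violations)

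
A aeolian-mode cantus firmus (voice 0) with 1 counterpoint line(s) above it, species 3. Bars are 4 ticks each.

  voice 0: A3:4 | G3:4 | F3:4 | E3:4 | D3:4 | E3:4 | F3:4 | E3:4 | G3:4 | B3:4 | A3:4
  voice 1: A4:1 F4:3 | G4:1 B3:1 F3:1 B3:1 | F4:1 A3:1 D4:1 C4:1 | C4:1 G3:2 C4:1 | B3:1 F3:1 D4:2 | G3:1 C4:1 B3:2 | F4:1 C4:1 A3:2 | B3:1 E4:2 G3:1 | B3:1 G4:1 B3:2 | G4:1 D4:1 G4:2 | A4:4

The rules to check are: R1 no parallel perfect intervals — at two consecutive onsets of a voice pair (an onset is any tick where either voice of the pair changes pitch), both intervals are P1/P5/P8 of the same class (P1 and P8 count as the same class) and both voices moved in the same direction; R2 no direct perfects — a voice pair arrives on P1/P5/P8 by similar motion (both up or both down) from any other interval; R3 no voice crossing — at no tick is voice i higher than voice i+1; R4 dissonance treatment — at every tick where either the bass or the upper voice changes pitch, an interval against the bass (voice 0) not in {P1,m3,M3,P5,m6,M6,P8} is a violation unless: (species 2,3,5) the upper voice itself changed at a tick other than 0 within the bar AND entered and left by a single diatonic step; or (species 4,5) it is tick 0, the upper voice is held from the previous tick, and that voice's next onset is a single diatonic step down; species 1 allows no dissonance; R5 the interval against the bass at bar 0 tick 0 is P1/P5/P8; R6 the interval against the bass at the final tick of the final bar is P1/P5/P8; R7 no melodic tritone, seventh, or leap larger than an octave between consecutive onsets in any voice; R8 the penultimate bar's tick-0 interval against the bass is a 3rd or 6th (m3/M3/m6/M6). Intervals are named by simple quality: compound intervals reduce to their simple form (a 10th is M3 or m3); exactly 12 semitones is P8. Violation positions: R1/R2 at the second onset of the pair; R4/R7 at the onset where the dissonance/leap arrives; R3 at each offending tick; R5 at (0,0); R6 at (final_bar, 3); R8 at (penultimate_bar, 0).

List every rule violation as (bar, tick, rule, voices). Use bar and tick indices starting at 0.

(1, 2, R3, (0, 1))
(1, 2, R4, (0, 1))
(1, 2, R7, (1,))
(1, 3, R7, (1,))
(2, 0, R7, (1,))
(4, 1, R7, (1,))
(6, 0, R2, (0, 1))
(6, 0, R7, (1,))

bar 0: v0=A3 v1=A4 downbeat P8
bar 1: v0=G3 v1=G4 downbeat P8
bar 2: v0=F3 v1=F4 downbeat P8
bar 3: v0=E3 v1=C4 downbeat m6
bar 4: v0=D3 v1=B3 downbeat M6
bar 5: v0=E3 v1=G3 downbeat m3
bar 6: v0=F3 v1=F4 downbeat P8
bar 7: v0=E3 v1=B3 downbeat P5
bar 8: v0=G3 v1=B3 downbeat M3
bar 9: v0=B3 v1=G4 downbeat m6
bar 10: v0=A3 v1=A4 downbeat P8
  -> R3 @ bar 1 tick 2 v(0, 1): G3 above F3
  -> R4 @ bar 1 tick 2 v(0, 1): G3/F3 M2 untreated
  -> R7 @ bar 1 tick 2 v(1,): B3->F3 leap 6st
  -> R7 @ bar 1 tick 3 v(1,): F3->B3 leap 6st
  -> R7 @ bar 2 tick 0 v(1,): B3->F4 leap 6st
  -> R7 @ bar 4 tick 1 v(1,): B3->F3 leap 6st
  -> R2 @ bar 6 tick 0 v(0, 1): E3/B3 P5 -> F3/F4 P8 similar
  -> R7 @ bar 6 tick 0 v(1,): B3->F4 leap 6st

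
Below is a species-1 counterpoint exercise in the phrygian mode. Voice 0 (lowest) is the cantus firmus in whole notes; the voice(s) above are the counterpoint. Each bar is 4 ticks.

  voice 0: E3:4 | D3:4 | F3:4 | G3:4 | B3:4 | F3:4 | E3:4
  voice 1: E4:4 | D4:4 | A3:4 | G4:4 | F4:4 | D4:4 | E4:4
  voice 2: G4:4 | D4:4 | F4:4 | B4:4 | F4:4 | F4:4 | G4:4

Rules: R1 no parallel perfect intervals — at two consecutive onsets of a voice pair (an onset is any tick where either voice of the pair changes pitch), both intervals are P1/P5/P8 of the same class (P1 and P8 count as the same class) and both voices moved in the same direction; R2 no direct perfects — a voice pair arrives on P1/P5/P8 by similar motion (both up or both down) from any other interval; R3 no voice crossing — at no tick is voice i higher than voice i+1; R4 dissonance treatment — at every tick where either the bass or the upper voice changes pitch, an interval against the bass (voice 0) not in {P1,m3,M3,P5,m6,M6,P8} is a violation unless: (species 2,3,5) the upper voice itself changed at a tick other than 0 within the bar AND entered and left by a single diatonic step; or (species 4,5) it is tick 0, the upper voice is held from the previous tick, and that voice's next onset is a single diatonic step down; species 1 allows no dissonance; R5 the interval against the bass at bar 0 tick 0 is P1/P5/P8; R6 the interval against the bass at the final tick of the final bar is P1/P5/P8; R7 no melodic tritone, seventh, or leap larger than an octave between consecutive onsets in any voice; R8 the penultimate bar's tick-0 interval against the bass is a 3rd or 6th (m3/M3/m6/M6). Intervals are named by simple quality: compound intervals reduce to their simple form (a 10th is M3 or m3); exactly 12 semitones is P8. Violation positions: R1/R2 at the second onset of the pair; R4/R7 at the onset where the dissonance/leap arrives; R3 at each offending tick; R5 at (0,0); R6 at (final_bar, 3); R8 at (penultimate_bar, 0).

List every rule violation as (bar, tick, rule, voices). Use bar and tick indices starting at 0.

(0, 0, R5, (0, 2))
(1, 0, R1, (0, 1))
(1, 0, R2, (0, 2))
(1, 0, R2, (1, 2))
(2, 0, R1, (0, 2))
(3, 0, R2, (0, 1))
(3, 0, R7, (1,))
(3, 0, R7, (2,))
(4, 0, R2, (1, 2))
(4, 0, R4, (0, 1))
(4, 0, R4, (0, 2))
(4, 0, R7, (2,))
(5, 0, R7, (0,))
(5, 0, R8, (0, 2))
(6, 3, R6, (0, 2))

bar 0: v0=E3 v1=E4 v2=G4 downbeat m3
bar 1: v0=D3 v1=D4 v2=D4 downbeat P8
bar 2: v0=F3 v1=A3 v2=F4 downbeat P8
bar 3: v0=G3 v1=G4 v2=B4 downbeat M3
bar 4: v0=B3 v1=F4 v2=F4 downbeat TT
bar 5: v0=F3 v1=D4 v2=F4 downbeat P8
bar 6: v0=E3 v1=E4 v2=G4 downbeat m3
  -> R5 @ bar 0 tick 0 v(0, 2): opens on m3
  -> R1 @ bar 1 tick 0 v(0, 1): E3/E4 P8 -> D3/D4 P8 similar
  -> R2 @ bar 1 tick 0 v(0, 2): E3/G4 m3 -> D3/D4 P8 similar
  -> R2 @ bar 1 tick 0 v(1, 2): E4/G4 m3 -> D4/D4 P1 similar
  -> R1 @ bar 2 tick 0 v(0, 2): D3/D4 P8 -> F3/F4 P8 similar
  -> R2 @ bar 3 tick 0 v(0, 1): F3/A3 M3 -> G3/G4 P8 similar
  -> R7 @ bar 3 tick 0 v(1,): A3->G4 leap 10st
  -> R7 @ bar 3 tick 0 v(2,): F4->B4 leap 6st
  -> R2 @ bar 4 tick 0 v(1, 2): G4/B4 M3 -> F4/F4 P1 similar
  -> R4 @ bar 4 tick 0 v(0, 1): B3/F4 TT untreated
  -> R4 @ bar 4 tick 0 v(0, 2): B3/F4 TT untreated
  -> R7 @ bar 4 tick 0 v(2,): B4->F4 leap 6st
  -> R7 @ bar 5 tick 0 v(0,): B3->F3 leap 6st
  -> R8 @ bar 5 tick 0 v(0, 2): penult P8 not 3rd/6th
  -> R6 @ bar 6 tick 3 v(0, 2): closes on m3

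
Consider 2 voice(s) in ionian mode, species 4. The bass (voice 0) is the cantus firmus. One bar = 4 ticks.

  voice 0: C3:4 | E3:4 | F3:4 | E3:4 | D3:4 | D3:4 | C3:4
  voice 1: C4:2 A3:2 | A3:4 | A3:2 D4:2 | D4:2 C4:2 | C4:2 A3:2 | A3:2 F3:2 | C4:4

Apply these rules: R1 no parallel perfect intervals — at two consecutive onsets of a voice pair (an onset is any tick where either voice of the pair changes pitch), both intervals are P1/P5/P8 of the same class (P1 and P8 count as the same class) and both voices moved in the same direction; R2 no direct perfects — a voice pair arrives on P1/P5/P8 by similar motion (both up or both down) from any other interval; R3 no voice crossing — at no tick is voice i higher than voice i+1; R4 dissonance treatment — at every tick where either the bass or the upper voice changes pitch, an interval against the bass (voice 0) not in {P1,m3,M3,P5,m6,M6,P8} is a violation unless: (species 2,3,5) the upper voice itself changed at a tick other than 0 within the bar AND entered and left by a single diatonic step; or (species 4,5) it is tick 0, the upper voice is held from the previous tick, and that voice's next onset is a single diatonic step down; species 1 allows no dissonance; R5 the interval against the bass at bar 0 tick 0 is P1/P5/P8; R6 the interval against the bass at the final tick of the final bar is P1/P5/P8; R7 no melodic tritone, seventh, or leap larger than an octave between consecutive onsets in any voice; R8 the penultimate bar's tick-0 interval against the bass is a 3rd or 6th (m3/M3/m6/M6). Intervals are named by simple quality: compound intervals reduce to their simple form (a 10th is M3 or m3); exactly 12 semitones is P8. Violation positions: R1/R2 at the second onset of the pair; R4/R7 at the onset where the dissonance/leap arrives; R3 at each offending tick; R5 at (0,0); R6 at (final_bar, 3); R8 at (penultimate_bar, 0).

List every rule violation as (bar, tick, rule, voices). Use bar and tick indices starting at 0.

(1, 0, R4, (0, 1))
(4, 0, R4, (0, 1))
(5, 0, R8, (0, 1))

bar 0: v0=C3 v1=C4 downbeat P8
bar 1: v0=E3 v1=A3 downbeat P4
bar 2: v0=F3 v1=A3 downbeat M3
bar 3: v0=E3 v1=D4 downbeat m7
bar 4: v0=D3 v1=C4 downbeat m7
bar 5: v0=D3 v1=A3 downbeat P5
bar 6: v0=C3 v1=C4 downbeat P8
  -> R4 @ bar 1 tick 0 v(0, 1): E3/A3 P4 untreated
  -> R4 @ bar 4 tick 0 v(0, 1): D3/C4 m7 untreated
  -> R8 @ bar 5 tick 0 v(0, 1): penult P5 not 3rd/6th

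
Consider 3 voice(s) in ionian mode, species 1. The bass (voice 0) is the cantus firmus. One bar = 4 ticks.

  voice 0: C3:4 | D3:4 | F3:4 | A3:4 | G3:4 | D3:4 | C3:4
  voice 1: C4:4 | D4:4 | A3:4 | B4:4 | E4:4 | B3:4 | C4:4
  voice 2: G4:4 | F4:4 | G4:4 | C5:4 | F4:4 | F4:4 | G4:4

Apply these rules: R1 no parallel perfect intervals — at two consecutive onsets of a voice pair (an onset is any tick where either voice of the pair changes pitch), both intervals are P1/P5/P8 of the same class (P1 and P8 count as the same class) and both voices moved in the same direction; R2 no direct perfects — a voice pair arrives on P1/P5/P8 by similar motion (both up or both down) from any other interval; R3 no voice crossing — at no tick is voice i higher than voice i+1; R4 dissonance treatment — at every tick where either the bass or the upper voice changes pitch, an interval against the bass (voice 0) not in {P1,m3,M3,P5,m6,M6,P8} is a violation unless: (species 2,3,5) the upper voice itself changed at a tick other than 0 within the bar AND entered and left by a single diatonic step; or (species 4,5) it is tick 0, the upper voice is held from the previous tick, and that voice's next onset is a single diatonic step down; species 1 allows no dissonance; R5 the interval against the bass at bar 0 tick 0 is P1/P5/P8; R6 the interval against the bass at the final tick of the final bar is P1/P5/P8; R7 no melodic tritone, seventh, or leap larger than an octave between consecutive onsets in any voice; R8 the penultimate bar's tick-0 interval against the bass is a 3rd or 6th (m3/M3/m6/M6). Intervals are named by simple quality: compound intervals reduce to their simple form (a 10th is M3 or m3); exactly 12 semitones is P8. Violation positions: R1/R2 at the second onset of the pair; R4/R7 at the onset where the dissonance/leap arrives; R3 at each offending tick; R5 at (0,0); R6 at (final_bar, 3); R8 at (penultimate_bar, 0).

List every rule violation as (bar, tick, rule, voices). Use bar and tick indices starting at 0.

(1, 0, R1, (0, 1))
(2, 0, R4, (0, 2))
(3, 0, R4, (0, 1))
(3, 0, R7, (1,))
(4, 0, R4, (0, 2))
(6, 0, R2, (1, 2))

bar 0: v0=C3 v1=C4 v2=G4 downbeat P5
bar 1: v0=D3 v1=D4 v2=F4 downbeat m3
bar 2: v0=F3 v1=A3 v2=G4 downbeat M2
bar 3: v0=A3 v1=B4 v2=C5 downbeat m3
bar 4: v0=G3 v1=E4 v2=F4 downbeat m7
bar 5: v0=D3 v1=B3 v2=F4 downbeat m3
bar 6: v0=C3 v1=C4 v2=G4 downbeat P5
  -> R1 @ bar 1 tick 0 v(0, 1): C3/C4 P8 -> D3/D4 P8 similar
  -> R4 @ bar 2 tick 0 v(0, 2): F3/G4 M2 untreated
  -> R4 @ bar 3 tick 0 v(0, 1): A3/B4 M2 untreated
  -> R7 @ bar 3 tick 0 v(1,): A3->B4 leap 14st
  -> R4 @ bar 4 tick 0 v(0, 2): G3/F4 m7 untreated
  -> R2 @ bar 6 tick 0 v(1, 2): B3/F4 TT -> C4/G4 P5 similar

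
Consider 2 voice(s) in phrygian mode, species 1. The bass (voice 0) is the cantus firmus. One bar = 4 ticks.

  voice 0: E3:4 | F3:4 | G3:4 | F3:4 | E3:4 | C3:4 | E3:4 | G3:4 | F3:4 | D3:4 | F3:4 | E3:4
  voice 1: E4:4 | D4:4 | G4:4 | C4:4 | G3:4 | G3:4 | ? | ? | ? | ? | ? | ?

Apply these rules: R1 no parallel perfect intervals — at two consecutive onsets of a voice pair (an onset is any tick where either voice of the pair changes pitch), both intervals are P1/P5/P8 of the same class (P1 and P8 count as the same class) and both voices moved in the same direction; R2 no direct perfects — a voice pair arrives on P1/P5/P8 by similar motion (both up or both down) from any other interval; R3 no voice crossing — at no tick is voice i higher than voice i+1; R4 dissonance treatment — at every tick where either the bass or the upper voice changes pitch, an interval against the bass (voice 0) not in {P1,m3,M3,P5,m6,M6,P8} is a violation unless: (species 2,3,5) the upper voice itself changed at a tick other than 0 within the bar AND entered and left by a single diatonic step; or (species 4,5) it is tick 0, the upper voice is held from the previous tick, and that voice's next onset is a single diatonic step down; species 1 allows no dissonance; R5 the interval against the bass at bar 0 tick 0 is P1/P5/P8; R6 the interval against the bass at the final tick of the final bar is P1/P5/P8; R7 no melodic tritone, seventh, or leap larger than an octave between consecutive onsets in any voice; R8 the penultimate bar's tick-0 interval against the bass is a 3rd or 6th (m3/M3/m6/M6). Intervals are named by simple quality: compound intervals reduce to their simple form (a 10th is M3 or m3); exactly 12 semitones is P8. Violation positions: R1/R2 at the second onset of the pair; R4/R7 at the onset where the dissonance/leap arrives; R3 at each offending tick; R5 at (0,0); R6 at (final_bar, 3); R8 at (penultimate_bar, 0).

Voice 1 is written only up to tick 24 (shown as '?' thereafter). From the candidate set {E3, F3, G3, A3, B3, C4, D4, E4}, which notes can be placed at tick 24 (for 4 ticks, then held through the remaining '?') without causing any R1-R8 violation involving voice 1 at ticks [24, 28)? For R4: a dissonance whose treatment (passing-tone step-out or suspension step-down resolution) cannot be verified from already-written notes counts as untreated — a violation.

E3: legal
F3: violates R4
G3: legal
A3: violates R4
B3: violates R1
C4: legal
D4: violates R4
E4: violates R2

{C4, E3, G3}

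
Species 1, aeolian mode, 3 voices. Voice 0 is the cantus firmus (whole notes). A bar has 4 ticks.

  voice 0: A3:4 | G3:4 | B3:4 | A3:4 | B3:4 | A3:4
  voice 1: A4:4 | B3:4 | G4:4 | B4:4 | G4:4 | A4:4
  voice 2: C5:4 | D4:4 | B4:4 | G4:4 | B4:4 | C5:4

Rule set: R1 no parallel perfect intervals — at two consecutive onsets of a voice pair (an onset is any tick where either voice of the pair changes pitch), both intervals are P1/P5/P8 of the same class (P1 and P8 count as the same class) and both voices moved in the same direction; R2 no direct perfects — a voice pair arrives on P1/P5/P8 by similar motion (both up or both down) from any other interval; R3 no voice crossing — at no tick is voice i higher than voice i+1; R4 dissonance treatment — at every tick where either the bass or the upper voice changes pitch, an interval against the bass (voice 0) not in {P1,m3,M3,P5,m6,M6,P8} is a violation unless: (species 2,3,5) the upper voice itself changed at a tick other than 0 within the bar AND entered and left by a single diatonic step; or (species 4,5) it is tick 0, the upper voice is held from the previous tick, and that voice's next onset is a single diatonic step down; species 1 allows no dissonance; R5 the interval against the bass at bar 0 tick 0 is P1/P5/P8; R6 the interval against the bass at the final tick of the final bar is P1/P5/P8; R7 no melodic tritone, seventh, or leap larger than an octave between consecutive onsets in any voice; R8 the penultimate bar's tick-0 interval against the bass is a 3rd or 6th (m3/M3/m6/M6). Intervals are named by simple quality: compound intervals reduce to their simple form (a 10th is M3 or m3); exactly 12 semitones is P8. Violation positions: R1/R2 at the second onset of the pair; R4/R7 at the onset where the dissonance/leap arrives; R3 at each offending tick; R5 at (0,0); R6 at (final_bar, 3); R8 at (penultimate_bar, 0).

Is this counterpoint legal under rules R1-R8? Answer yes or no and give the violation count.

No (14 violations)

bar 0: v0=A3 v1=A4 v2=C5 (m3)
bar 1: v0=G3 v1=B3 v2=D4 (P5)
bar 2: v0=B3 v1=G4 v2=B4 (P8)
bar 3: v0=A3 v1=B4 v2=G4 (m7)
bar 4: v0=B3 v1=G4 v2=B4 (P8)
bar 5: v0=A3 v1=A4 v2=C5 (m3)
  R5 @ bar0.0: opens on m3
  R2 @ bar1.0: A3/C5 m3 -> G3/D4 P5 similar
  R7 @ bar1.0: A4->B3 leap 10st
  R7 @ bar1.0: C5->D4 leap 10st
  R2 @ bar2.0: G3/D4 P5 -> B3/B4 P8 similar
  R3 @ bar3.0: B4 above G4
  R4 @ bar3.0: A3/B4 M2 untreated
  R4 @ bar3.0: A3/G4 m7 untreated
  R3 @ bar3.1: B4 above G4
  R3 @ bar3.2: B4 above G4
  R3 @ bar3.3: B4 above G4
  R2 @ bar4.0: A3/G4 m7 -> B3/B4 P8 similar
  R8 @ bar4.0: penult P8 not 3rd/6th
  R6 @ bar5.3: closes on m3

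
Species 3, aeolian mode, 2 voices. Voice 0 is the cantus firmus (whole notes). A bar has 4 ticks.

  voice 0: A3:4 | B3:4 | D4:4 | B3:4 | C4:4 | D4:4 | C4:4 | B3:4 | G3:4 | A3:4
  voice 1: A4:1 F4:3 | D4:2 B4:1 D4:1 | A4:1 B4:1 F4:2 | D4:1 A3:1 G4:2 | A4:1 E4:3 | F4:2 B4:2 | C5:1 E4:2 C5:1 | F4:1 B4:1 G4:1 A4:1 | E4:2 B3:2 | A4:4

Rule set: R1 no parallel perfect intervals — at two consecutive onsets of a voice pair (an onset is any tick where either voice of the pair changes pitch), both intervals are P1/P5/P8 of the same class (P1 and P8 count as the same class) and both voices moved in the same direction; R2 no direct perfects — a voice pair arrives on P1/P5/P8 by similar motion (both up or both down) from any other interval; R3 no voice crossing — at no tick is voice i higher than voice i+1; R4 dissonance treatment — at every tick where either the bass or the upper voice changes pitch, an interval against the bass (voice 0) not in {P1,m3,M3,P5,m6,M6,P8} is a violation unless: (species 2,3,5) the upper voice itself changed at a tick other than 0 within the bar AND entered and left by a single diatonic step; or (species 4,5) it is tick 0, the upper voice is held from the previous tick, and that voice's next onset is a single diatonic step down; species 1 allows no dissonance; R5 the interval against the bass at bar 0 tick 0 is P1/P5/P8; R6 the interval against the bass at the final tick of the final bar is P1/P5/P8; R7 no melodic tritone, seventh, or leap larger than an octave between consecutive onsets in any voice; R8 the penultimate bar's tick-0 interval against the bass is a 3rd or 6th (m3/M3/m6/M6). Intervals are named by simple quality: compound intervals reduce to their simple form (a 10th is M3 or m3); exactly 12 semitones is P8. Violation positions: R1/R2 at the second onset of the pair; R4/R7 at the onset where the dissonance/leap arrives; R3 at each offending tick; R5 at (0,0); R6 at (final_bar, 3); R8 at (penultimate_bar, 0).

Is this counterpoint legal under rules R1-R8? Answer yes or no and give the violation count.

bar 0: v0=A3 v1=A4 (P8)
bar 1: v0=B3 v1=D4 (m3)
bar 2: v0=D4 v1=A4 (P5)
bar 3: v0=B3 v1=D4 (m3)
bar 4: v0=C4 v1=A4 (M6)
bar 5: v0=D4 v1=F4 (m3)
bar 6: v0=C4 v1=C5 (P8)
bar 7: v0=B3 v1=F4 (TT)
bar 8: v0=G3 v1=E4 (M6)
bar 9: v0=A3 v1=A4 (P8)
  R2 @ bar2.0: B3/D4 m3 -> D4/A4 P5 similar
  R7 @ bar2.2: B4->F4 leap 6st
  R3 @ bar3.1: B3 above A3
  R4 @ bar3.1: B3/A3 M2 untreated
  R7 @ bar3.2: A3->G4 leap 10st
  R7 @ bar5.2: F4->B4 leap 6st
  R4 @ bar7.0: B3/F4 TT untreated
  R7 @ bar7.1: F4->B4 leap 6st
  R4 @ bar7.3: B3/A4 m7 untreated
  R2 @ bar9.0: G3/B3 M3 -> A3/A4 P8 similar
  R7 @ bar9.0: B3->A4 leap 10st

No (11 violations)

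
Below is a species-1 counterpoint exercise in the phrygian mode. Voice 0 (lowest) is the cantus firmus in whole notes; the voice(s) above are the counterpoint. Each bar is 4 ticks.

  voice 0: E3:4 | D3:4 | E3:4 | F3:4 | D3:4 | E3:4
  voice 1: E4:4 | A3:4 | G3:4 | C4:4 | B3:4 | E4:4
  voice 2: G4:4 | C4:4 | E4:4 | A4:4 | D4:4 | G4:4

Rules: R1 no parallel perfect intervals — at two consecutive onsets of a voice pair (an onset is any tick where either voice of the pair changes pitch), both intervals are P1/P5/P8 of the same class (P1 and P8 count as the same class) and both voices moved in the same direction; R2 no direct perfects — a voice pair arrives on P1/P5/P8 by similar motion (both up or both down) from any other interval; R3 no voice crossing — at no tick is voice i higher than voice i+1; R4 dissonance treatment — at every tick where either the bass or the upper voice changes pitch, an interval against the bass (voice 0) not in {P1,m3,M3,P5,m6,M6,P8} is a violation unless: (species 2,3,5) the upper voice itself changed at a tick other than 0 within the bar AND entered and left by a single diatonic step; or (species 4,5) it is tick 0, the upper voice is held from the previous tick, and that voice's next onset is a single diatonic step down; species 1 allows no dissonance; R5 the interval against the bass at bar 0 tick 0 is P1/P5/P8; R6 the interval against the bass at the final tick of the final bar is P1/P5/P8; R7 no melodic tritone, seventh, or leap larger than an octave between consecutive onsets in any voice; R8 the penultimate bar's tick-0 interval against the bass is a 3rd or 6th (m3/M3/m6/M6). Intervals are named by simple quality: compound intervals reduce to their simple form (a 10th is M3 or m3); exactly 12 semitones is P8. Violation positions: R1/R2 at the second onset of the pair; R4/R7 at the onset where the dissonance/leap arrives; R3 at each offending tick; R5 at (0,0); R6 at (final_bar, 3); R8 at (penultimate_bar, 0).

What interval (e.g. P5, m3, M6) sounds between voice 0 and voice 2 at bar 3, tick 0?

voice 0=F3 voice 2=A4 -> M3

M3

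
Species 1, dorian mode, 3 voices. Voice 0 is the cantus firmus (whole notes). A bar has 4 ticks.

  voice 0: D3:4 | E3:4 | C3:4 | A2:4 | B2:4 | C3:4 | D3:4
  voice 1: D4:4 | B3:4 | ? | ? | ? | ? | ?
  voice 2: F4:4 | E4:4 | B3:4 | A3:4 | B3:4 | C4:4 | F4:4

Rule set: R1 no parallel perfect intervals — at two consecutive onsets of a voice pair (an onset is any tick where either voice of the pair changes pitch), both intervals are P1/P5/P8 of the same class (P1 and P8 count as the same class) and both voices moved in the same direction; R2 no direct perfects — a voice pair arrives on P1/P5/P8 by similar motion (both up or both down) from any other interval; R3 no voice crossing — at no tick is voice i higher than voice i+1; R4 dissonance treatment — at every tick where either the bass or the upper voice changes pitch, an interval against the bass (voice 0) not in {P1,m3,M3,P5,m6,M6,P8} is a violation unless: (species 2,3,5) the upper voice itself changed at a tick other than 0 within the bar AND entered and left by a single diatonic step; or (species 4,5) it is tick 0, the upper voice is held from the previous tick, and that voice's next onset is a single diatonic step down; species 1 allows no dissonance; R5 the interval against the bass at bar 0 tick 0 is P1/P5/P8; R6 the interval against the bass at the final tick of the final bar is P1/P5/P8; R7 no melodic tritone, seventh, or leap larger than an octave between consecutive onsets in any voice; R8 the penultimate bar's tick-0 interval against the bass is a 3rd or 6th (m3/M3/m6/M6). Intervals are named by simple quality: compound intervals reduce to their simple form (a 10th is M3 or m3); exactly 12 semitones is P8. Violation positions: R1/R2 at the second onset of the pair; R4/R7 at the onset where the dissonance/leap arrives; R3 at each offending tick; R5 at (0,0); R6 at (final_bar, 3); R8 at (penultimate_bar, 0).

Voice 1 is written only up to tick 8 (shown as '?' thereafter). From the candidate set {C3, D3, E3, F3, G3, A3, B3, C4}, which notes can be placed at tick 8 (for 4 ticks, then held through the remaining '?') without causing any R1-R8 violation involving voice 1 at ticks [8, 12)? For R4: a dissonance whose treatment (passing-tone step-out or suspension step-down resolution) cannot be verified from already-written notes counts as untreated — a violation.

{A3}

C3: violates R2,R7
D3: violates R4
E3: violates R2
F3: violates R4,R7
G3: violates R1
A3: legal
B3: violates R4
C4: violates R3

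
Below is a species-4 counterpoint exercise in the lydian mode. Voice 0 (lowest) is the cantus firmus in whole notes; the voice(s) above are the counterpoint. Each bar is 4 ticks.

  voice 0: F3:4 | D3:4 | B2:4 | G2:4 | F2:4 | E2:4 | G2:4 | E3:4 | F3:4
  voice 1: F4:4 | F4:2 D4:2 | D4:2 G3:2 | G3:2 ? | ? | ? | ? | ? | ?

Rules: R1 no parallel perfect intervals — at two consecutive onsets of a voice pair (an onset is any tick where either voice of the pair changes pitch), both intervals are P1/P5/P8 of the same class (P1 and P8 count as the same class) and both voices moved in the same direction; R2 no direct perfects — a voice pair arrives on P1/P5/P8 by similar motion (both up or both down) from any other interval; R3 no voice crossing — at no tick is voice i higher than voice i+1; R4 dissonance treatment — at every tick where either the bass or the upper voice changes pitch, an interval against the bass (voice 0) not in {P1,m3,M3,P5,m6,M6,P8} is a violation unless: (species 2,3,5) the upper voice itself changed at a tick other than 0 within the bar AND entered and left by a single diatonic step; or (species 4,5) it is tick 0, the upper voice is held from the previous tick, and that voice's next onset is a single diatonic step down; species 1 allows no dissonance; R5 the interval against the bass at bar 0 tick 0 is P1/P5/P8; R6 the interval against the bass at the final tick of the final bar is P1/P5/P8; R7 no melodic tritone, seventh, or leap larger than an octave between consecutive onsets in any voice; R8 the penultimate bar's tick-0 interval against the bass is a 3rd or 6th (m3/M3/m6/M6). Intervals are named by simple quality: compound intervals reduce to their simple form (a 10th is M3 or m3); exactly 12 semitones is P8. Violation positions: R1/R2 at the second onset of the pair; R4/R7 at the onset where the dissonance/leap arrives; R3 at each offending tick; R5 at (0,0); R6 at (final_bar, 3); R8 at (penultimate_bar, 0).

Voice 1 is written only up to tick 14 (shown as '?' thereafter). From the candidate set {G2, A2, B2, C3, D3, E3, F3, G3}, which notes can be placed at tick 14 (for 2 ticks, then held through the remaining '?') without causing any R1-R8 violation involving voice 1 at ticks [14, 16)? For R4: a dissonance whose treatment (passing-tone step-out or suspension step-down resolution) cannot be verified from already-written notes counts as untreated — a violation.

{B2, D3, E3, G2, G3}

G2: legal
A2: violates R4,R7
B2: legal
C3: violates R4
D3: legal
E3: legal
F3: violates R4
G3: legal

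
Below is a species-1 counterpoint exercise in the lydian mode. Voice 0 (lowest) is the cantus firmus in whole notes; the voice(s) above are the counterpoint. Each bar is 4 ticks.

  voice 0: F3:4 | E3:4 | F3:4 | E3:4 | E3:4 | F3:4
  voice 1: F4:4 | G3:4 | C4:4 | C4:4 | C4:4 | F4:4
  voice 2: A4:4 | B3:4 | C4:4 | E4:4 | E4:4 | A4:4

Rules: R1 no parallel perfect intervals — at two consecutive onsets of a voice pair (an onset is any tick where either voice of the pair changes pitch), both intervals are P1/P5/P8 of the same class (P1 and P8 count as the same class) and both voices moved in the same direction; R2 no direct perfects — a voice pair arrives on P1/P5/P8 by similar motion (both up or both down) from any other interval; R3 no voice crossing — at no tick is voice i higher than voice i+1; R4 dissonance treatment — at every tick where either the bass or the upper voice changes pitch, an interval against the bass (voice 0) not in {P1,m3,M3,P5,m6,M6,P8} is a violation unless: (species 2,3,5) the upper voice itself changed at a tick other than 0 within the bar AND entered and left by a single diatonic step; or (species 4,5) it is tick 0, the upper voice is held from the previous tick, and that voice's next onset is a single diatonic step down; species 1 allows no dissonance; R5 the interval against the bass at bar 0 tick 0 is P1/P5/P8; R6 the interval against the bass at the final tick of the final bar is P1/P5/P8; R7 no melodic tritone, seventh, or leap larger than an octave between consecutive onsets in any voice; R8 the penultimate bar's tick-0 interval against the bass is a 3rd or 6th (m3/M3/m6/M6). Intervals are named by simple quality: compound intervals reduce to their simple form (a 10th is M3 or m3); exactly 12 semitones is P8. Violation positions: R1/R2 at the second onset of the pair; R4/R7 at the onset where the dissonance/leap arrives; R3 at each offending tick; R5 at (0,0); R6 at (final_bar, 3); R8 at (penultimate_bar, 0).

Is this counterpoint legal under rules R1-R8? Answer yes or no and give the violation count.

No (10 violations)

bar 0: v0=F3 v1=F4 v2=A4 (M3)
bar 1: v0=E3 v1=G3 v2=B3 (P5)
bar 2: v0=F3 v1=C4 v2=C4 (P5)
bar 3: v0=E3 v1=C4 v2=E4 (P8)
bar 4: v0=E3 v1=C4 v2=E4 (P8)
bar 5: v0=F3 v1=F4 v2=A4 (M3)
  R5 @ bar0.0: opens on M3
  R2 @ bar1.0: F3/A4 M3 -> E3/B3 P5 similar
  R7 @ bar1.0: F4->G3 leap 10st
  R7 @ bar1.0: A4->B3 leap 10st
  R1 @ bar2.0: E3/B3 P5 -> F3/C4 P5 similar
  R2 @ bar2.0: E3/G3 m3 -> F3/C4 P5 similar
  R2 @ bar2.0: G3/B3 M3 -> C4/C4 P1 similar
  R8 @ bar4.0: penult P8 not 3rd/6th
  R2 @ bar5.0: E3/C4 m6 -> F3/F4 P8 similar
  R6 @ bar5.3: closes on M3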